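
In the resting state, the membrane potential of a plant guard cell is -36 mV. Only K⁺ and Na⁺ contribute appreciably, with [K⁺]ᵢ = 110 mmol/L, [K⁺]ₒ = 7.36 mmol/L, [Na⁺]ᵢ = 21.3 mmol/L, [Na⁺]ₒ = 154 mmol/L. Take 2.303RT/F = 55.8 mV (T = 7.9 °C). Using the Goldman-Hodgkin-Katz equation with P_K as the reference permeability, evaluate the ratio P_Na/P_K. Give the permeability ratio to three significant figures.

Let α = P_Na/P_K. GHK: Vm = 55.8·log₁₀[(Kₒ + α·Naₒ)/(Kᵢ + α·Naᵢ)].
10^(Vm/55.8) = 10^(-36.0/55.8) = 0.22638
So 0.22638·(Kᵢ + α·Naᵢ) = Kₒ + α·Naₒ → α = (0.22638·110.0 − 7.36) / (154.0 − 0.22638·21.3)
α = (24.9 − 7.36) / (154.0 − 4.822) = 17.54/149.2 = 0.1176

0.118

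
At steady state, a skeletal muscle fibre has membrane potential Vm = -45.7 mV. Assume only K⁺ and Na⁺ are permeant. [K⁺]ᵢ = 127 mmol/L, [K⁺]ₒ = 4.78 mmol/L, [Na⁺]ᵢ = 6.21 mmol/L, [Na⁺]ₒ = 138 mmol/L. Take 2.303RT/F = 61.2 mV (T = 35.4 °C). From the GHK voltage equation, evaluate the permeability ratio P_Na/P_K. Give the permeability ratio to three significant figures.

0.131

Let α = P_Na/P_K. GHK: Vm = 61.2·log₁₀[(Kₒ + α·Naₒ)/(Kᵢ + α·Naᵢ)].
10^(Vm/61.2) = 10^(-45.7/61.2) = 0.17917
So 0.17917·(Kᵢ + α·Naᵢ) = Kₒ + α·Naₒ → α = (0.17917·127.0 − 4.78) / (138.0 − 0.17917·6.21)
α = (22.75 − 4.78) / (138.0 − 1.113) = 17.97/136.9 = 0.1313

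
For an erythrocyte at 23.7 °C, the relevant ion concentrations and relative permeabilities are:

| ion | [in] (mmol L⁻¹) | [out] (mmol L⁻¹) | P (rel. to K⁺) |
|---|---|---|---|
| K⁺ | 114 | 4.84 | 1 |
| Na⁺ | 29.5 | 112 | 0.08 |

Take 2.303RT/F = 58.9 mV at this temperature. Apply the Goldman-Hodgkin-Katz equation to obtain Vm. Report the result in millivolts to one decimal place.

-54.5 mV

Vm = 58.9 · log₁₀[(Σ P·[cation]ₒ + Σ P·[anion]ᵢ) / (Σ P·[cation]ᵢ + Σ P·[anion]ₒ)]
Numerator = 1×4.84 + 0.08×112 = 13.8
Denominator = 1×114 + 0.08×29.5 = 116.4
Vm = 58.9 · log₁₀(0.1186) = 58.9 × (-0.9259) = -54.54 mV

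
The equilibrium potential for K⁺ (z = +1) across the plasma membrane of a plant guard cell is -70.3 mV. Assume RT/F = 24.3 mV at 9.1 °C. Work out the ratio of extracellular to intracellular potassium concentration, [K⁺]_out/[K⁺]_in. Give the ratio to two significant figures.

0.055

ln([out]/[in]) = E·z/(24.3) = -70.3 × 1 / 24.3 = -2.8930
[out]/[in] = e^(-2.8930) = 0.05541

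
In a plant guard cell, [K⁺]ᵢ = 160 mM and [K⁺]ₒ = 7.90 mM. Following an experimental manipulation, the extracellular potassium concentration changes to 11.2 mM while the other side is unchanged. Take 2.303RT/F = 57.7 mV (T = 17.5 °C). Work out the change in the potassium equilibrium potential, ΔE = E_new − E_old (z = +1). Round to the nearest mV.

E_old = (57.7/1)·log₁₀(7.90/160) = -75.38 mV
E_new = (57.7/1)·log₁₀(11.2/160) = -66.64 mV
ΔE = -66.64 − (-75.38) = 8.75 mV

9 mV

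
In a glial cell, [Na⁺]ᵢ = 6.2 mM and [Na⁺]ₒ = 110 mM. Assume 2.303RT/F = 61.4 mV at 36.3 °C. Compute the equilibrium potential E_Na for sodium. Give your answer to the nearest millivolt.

E = (61.4/z) · log₁₀([Na⁺]_out/[Na⁺]_in) with z = +1.
= (61.4/1) · log₁₀(110/6.2) = 61.40 · log₁₀(17.74)
= 61.40 · (1.2490) = 76.69 mV

77 mV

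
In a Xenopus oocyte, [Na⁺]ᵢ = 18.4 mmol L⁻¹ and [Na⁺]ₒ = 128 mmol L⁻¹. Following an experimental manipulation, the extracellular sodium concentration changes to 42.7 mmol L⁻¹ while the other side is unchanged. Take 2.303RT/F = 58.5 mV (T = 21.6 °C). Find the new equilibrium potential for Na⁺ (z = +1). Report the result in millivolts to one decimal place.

21.4 mV

After the shift: [Na⁺]_out = 42.7, [Na⁺]_in = 18.4 mmol L⁻¹.
E_new = (58.5/1)·log₁₀(42.7/18.4) = 58.50 · (0.3656) = 21.39 mV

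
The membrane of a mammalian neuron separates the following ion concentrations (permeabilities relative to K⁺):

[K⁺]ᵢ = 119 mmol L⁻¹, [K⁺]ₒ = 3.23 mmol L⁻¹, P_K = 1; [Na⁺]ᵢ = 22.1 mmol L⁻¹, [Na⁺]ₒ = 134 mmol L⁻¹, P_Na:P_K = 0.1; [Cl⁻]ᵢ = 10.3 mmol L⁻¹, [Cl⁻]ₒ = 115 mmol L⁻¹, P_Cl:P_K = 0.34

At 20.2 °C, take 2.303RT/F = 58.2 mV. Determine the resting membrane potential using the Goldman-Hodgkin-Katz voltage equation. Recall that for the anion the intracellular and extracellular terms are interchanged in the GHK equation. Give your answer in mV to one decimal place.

-52.4 mV

Vm = 58.2 · log₁₀[(Σ P·[cation]ₒ + Σ P·[anion]ᵢ) / (Σ P·[cation]ᵢ + Σ P·[anion]ₒ)]
Numerator = 1×3.23 + 0.1×134 + 0.34×10.3 = 20.13
Denominator = 1×119 + 0.1×22.1 + 0.34×115 = 160.3
Vm = 58.2 · log₁₀(0.12558) = 58.2 × (-0.9011) = -52.44 mV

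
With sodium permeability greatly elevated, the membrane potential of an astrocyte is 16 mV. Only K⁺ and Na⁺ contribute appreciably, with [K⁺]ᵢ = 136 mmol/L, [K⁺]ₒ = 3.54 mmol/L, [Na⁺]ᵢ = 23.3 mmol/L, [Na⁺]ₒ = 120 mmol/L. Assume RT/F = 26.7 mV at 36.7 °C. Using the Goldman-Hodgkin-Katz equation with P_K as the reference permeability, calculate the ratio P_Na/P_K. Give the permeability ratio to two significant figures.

3.1

Let α = P_Na/P_K. GHK: Vm = 26.7·ln[(Kₒ + α·Naₒ)/(Kᵢ + α·Naᵢ)].
e^(Vm/26.7) = e^(16.0/26.7) = 1.8208
So 1.8208·(Kᵢ + α·Naᵢ) = Kₒ + α·Naₒ → α = (1.8208·136.0 − 3.54) / (120.0 − 1.8208·23.3)
α = (247.6 − 3.54) / (120.0 − 42.42) = 244.1/77.58 = 3.146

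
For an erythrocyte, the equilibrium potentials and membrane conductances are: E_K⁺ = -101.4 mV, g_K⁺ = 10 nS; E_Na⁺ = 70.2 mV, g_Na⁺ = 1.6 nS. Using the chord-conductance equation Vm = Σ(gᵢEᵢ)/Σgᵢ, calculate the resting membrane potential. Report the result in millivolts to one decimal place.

Σ gᵢEᵢ = 10·(-101.4) + 1.6·(70.2) = -901.68
Σ gᵢ = 10 + 1.6 = 11.6
Vm = -901.68 / 11.6 = -77.73 mV

-77.7 mV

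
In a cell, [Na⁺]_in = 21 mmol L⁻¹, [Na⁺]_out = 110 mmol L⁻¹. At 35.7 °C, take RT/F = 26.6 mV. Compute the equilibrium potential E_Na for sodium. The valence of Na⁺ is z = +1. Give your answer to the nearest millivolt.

44 mV

E = (26.6/z) · ln([Na⁺]_out/[Na⁺]_in) with z = +1.
= (26.6/1) · ln(110/21) = 26.60 · ln(5.238)
= 26.60 · (1.6560) = 44.05 mV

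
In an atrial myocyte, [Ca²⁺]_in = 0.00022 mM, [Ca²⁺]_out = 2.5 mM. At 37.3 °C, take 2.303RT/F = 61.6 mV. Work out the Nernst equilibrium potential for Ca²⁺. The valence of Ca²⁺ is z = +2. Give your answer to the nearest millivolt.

E = (61.6/z) · log₁₀([Ca²⁺]_out/[Ca²⁺]_in) with z = +2.
= (61.6/2) · log₁₀(2.5/0.00022) = 30.80 · log₁₀(1.136e+04)
= 30.80 · (4.0555) = 124.91 mV

125 mV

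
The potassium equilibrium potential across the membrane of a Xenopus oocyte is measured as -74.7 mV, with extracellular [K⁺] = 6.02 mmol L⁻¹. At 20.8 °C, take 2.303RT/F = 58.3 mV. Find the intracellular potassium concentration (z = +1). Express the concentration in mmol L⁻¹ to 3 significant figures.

Nernst: E = (58.3/1) · log₁₀([out]/[in]), so log₁₀([out]/[in]) = -74.7 × 1 / 58.3 = -1.2813.
[out]/[in] = 10^(-1.2813) = 0.05232.
[in] = 6.02 / 0.05232 = 115.1 mmol L⁻¹.

115 mmol L⁻¹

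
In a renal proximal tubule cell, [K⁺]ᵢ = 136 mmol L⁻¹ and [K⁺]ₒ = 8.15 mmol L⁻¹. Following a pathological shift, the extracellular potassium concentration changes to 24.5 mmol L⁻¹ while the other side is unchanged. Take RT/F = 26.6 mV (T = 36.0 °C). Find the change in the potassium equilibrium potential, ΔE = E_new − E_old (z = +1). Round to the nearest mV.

E_old = (26.6/1)·ln(8.15/136) = -74.87 mV
E_new = (26.6/1)·ln(24.5/136) = -45.59 mV
ΔE = -45.59 − (-74.87) = 29.28 mV

29 mV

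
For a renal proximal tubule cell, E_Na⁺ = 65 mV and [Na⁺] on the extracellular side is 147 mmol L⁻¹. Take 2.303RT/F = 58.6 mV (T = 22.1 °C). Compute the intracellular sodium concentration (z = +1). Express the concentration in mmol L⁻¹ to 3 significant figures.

11.4 mmol L⁻¹

Nernst: E = (58.6/1) · log₁₀([out]/[in]), so log₁₀([out]/[in]) = 65.0 × 1 / 58.6 = 1.1092.
[out]/[in] = 10^(1.1092) = 12.86.
[in] = 147 / 12.86 = 11.43 mmol L⁻¹.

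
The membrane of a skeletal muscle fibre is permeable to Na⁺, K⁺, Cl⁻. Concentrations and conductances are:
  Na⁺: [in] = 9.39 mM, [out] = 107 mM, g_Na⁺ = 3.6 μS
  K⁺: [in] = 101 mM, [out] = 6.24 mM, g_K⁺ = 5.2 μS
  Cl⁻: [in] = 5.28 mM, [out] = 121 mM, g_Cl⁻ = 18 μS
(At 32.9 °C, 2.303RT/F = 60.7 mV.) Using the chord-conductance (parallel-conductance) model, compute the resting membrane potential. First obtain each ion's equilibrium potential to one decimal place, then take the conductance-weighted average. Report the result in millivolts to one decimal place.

-61.1 mV

E_Na⁺ = (60.7/1)·log₁₀(107/9.39) = 64.1 mV
E_K⁺ = (60.7/1)·log₁₀(6.24/101) = -73.4 mV
E_Cl⁻ = (60.7/-1)·log₁₀(121/5.28) = -82.6 mV
Vm = (Σ gᵢEᵢ)/(Σ gᵢ) = (3.6·64.1 + 5.2·-73.4 + 18·-82.6) / (3.6 + 5.2 + 18)
= -1637.72 / 26.8 = -61.11 mV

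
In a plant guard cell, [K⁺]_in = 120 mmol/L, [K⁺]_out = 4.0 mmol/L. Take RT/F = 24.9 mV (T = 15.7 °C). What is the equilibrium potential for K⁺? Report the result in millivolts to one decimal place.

E = (24.9/z) · ln([K⁺]_out/[K⁺]_in) with z = +1.
= (24.9/1) · ln(4.0/120) = 24.90 · ln(0.03333)
= 24.90 · (-3.4012) = -84.69 mV

-84.7 mV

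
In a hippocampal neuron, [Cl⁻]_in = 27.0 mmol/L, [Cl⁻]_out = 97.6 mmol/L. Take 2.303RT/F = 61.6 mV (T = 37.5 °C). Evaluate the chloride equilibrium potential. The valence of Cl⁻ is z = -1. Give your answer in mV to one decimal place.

-34.4 mV

E = (61.6/z) · log₁₀([Cl⁻]_out/[Cl⁻]_in) with z = -1.
For an anion, dividing by z = -1 reverses the sign.
= (61.6/-1) · log₁₀(97.6/27.0) = -61.60 · log₁₀(3.615)
= -61.60 · (0.5581) = -34.38 mV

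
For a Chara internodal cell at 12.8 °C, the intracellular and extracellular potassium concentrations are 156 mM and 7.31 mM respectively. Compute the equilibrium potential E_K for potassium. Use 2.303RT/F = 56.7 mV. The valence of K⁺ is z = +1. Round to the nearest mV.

E = (56.7/z) · log₁₀([K⁺]_out/[K⁺]_in) with z = +1.
= (56.7/1) · log₁₀(7.31/156) = 56.70 · log₁₀(0.04686)
= 56.70 · (-1.3292) = -75.37 mV

-75 mV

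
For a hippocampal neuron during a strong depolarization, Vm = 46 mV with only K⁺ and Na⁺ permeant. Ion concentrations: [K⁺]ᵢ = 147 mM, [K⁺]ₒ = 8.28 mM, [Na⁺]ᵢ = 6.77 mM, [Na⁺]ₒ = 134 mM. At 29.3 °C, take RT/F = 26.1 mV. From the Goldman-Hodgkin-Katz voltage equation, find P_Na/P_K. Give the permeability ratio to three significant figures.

8.97

Let α = P_Na/P_K. GHK: Vm = 26.1·ln[(Kₒ + α·Naₒ)/(Kᵢ + α·Naᵢ)].
e^(Vm/26.1) = e^(46.0/26.1) = 5.8267
So 5.8267·(Kᵢ + α·Naᵢ) = Kₒ + α·Naₒ → α = (5.8267·147.0 − 8.28) / (134.0 − 5.8267·6.77)
α = (856.5 − 8.28) / (134.0 − 39.45) = 848.2/94.55 = 8.971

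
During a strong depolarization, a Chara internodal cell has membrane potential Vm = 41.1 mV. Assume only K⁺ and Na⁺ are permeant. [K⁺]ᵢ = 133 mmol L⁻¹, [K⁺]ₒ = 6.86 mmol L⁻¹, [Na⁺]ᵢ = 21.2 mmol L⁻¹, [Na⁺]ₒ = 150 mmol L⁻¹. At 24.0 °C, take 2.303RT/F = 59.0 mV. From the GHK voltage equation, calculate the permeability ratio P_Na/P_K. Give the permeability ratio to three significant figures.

14.7

Let α = P_Na/P_K. GHK: Vm = 59.0·log₁₀[(Kₒ + α·Naₒ)/(Kᵢ + α·Naᵢ)].
10^(Vm/59.0) = 10^(41.1/59.0) = 4.9729
So 4.9729·(Kᵢ + α·Naᵢ) = Kₒ + α·Naₒ → α = (4.9729·133.0 − 6.86) / (150.0 − 4.9729·21.2)
α = (661.4 − 6.86) / (150.0 − 105.4) = 654.5/44.57 = 14.68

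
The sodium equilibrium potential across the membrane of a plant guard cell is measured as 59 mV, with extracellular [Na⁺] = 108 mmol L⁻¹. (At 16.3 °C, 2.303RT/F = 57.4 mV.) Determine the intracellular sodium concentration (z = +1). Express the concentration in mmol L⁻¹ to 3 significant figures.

Nernst: E = (57.4/1) · log₁₀([out]/[in]), so log₁₀([out]/[in]) = 59.0 × 1 / 57.4 = 1.0279.
[out]/[in] = 10^(1.0279) = 10.66.
[in] = 108 / 10.66 = 10.13 mmol L⁻¹.

10.1 mmol L⁻¹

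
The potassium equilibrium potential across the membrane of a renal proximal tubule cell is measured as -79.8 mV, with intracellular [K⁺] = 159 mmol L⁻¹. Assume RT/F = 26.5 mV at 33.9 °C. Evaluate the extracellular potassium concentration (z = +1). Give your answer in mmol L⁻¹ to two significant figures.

Nernst: E = (26.5/1) · ln([out]/[in]), so ln([out]/[in]) = -79.8 × 1 / 26.5 = -3.0113.
[out]/[in] = e^(-3.0113) = 0.04923.
[out] = 0.04923 × 159 = 7.827 mmol L⁻¹.

7.8 mmol L⁻¹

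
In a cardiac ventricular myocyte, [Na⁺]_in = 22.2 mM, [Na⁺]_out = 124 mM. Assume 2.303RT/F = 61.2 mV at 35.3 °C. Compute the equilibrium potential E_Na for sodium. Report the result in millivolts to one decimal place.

45.7 mV

E = (61.2/z) · log₁₀([Na⁺]_out/[Na⁺]_in) with z = +1.
= (61.2/1) · log₁₀(124/22.2) = 61.20 · log₁₀(5.586)
= 61.20 · (0.7471) = 45.72 mV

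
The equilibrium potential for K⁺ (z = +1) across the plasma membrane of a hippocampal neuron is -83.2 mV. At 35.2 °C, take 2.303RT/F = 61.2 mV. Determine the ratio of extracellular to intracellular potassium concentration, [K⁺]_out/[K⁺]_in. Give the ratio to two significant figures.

0.044

log₁₀([out]/[in]) = E·z/(61.2) = -83.2 × 1 / 61.2 = -1.3595
[out]/[in] = 10^(-1.3595) = 0.0437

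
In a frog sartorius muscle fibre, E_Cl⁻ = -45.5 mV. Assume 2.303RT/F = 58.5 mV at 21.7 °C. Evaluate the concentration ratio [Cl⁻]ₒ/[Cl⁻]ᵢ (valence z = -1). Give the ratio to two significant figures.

log₁₀([out]/[in]) = E·z/(58.5) = -45.5 × -1 / 58.5 = 0.7778
[out]/[in] = 10^(0.7778) = 5.995

6.0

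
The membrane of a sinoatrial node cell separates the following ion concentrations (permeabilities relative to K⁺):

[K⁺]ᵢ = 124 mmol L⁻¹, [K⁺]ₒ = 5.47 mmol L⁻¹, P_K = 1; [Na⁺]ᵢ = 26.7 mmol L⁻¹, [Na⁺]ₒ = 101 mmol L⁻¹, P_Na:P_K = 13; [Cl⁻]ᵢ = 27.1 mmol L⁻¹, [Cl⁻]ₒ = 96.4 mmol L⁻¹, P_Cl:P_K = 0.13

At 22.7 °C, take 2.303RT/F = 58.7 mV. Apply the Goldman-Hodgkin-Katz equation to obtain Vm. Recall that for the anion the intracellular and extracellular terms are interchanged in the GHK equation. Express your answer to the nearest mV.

Vm = 58.7 · log₁₀[(Σ P·[cation]ₒ + Σ P·[anion]ᵢ) / (Σ P·[cation]ᵢ + Σ P·[anion]ₒ)]
Numerator = 1×5.47 + 13×101 + 0.13×27.1 = 1322
Denominator = 1×124 + 13×26.7 + 0.13×96.4 = 483.6
Vm = 58.7 · log₁₀(2.7335) = 58.7 × (0.4367) = 25.64 mV

26 mV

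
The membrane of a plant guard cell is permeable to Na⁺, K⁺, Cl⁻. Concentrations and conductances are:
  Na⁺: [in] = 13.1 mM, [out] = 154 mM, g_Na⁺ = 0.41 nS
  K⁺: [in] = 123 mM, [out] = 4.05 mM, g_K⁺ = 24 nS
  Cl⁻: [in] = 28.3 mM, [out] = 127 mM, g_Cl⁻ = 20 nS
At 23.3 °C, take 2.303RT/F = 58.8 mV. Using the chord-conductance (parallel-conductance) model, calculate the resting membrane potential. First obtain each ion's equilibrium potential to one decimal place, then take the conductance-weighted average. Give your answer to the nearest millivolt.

-64 mV

E_Na⁺ = (58.8/1)·log₁₀(154/13.1) = 62.9 mV
E_K⁺ = (58.8/1)·log₁₀(4.05/123) = -87.2 mV
E_Cl⁻ = (58.8/-1)·log₁₀(127/28.3) = -38.3 mV
Vm = (Σ gᵢEᵢ)/(Σ gᵢ) = (0.41·62.9 + 24·-87.2 + 20·-38.3) / (0.41 + 24 + 20)
= -2833.01 / 44.41 = -63.79 mV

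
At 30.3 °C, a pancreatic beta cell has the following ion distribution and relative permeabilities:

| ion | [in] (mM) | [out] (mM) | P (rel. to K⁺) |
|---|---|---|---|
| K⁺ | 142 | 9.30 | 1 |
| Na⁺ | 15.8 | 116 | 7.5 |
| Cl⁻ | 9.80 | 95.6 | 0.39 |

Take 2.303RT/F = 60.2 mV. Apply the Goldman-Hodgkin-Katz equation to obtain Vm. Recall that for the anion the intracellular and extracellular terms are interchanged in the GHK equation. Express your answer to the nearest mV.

28 mV

Vm = 60.2 · log₁₀[(Σ P·[cation]ₒ + Σ P·[anion]ᵢ) / (Σ P·[cation]ᵢ + Σ P·[anion]ₒ)]
Numerator = 1×9.30 + 7.5×116 + 0.39×9.80 = 883.1
Denominator = 1×142 + 7.5×15.8 + 0.39×95.6 = 297.8
Vm = 60.2 · log₁₀(2.9656) = 60.2 × (0.4721) = 28.42 mV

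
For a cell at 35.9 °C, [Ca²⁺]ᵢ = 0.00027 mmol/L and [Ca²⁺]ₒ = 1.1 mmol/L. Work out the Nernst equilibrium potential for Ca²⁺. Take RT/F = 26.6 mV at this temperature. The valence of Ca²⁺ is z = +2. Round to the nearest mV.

111 mV

E = (26.6/z) · ln([Ca²⁺]_out/[Ca²⁺]_in) with z = +2.
= (26.6/2) · ln(1.1/0.00027) = 13.30 · ln(4074)
= 13.30 · (8.3124) = 110.55 mV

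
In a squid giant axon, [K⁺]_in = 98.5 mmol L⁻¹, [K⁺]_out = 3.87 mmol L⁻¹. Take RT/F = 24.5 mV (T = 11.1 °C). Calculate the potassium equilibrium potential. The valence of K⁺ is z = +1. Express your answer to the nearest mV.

-79 mV

E = (24.5/z) · ln([K⁺]_out/[K⁺]_in) with z = +1.
= (24.5/1) · ln(3.87/98.5) = 24.50 · ln(0.03929)
= 24.50 · (-3.2368) = -79.30 mV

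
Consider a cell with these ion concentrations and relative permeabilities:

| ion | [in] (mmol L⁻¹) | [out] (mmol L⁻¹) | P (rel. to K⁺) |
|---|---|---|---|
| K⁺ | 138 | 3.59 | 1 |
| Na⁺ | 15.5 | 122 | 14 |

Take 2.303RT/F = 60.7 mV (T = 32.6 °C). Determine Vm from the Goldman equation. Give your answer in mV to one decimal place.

41.5 mV

Vm = 60.7 · log₁₀[(Σ P·[cation]ₒ + Σ P·[anion]ᵢ) / (Σ P·[cation]ᵢ + Σ P·[anion]ₒ)]
Numerator = 1×3.59 + 14×122 = 1712
Denominator = 1×138 + 14×15.5 = 355
Vm = 60.7 · log₁₀(4.8214) = 60.7 × (0.6832) = 41.47 mV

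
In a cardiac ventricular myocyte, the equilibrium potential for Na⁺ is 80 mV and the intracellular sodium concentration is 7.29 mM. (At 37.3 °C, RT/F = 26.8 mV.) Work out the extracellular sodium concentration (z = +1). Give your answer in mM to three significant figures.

144 mM

Nernst: E = (26.8/1) · ln([out]/[in]), so ln([out]/[in]) = 80.0 × 1 / 26.8 = 2.9851.
[out]/[in] = e^(2.9851) = 19.79.
[out] = 19.79 × 7.29 = 144.3 mM.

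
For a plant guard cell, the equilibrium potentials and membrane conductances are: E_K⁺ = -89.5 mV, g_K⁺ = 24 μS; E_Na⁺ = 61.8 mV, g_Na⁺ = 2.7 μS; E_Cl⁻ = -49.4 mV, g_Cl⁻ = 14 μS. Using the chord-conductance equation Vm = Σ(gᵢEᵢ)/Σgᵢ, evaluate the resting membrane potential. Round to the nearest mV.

Σ gᵢEᵢ = 24·(-89.5) + 2.7·(61.8) + 14·(-49.4) = -2672.74
Σ gᵢ = 24 + 2.7 + 14 = 40.7
Vm = -2672.74 / 40.7 = -65.67 mV

-66 mV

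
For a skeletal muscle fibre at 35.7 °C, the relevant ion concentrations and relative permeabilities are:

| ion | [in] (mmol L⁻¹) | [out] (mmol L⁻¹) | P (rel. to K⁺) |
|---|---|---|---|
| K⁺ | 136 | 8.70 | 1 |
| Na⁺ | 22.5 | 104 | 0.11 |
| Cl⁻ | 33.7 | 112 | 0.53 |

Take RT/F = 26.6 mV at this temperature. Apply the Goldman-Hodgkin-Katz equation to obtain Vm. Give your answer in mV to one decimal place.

Vm = 26.6 · ln[(Σ P·[cation]ₒ + Σ P·[anion]ᵢ) / (Σ P·[cation]ᵢ + Σ P·[anion]ₒ)]
Numerator = 1×8.70 + 0.11×104 + 0.53×33.7 = 38
Denominator = 1×136 + 0.11×22.5 + 0.53×112 = 197.8
Vm = 26.6 · ln(0.19208) = 26.6 × (-1.6498) = -43.89 mV

-43.9 mV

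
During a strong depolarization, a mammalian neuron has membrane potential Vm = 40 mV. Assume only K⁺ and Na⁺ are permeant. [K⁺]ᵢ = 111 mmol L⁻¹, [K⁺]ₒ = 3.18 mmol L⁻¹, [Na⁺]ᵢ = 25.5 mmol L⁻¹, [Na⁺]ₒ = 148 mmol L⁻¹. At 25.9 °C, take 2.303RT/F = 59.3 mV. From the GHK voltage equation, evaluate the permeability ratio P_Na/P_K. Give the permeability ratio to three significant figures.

Let α = P_Na/P_K. GHK: Vm = 59.3·log₁₀[(Kₒ + α·Naₒ)/(Kᵢ + α·Naᵢ)].
10^(Vm/59.3) = 10^(40.0/59.3) = 4.7265
So 4.7265·(Kᵢ + α·Naᵢ) = Kₒ + α·Naₒ → α = (4.7265·111.0 − 3.18) / (148.0 − 4.7265·25.5)
α = (524.6 − 3.18) / (148.0 − 120.5) = 521.5/27.48 = 18.98

19.0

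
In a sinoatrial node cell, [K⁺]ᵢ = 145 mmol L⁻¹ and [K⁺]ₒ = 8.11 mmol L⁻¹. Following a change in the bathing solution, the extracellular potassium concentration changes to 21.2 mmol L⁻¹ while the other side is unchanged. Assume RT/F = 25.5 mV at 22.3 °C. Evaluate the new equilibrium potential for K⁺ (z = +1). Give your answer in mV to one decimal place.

After the shift: [K⁺]_out = 21.2, [K⁺]_in = 145 mmol L⁻¹.
E_new = (25.5/1)·ln(21.2/145) = 25.50 · (-1.9227) = -49.03 mV

-49.0 mV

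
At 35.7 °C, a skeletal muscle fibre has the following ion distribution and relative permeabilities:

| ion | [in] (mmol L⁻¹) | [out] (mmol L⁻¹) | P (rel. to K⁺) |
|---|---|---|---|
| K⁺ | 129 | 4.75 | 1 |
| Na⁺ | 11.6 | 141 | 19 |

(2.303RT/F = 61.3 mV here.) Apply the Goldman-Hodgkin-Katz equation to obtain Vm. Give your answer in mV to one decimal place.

Vm = 61.3 · log₁₀[(Σ P·[cation]ₒ + Σ P·[anion]ᵢ) / (Σ P·[cation]ᵢ + Σ P·[anion]ₒ)]
Numerator = 1×4.75 + 19×141 = 2684
Denominator = 1×129 + 19×11.6 = 349.4
Vm = 61.3 · log₁₀(7.681) = 61.3 × (0.8854) = 54.28 mV

54.3 mV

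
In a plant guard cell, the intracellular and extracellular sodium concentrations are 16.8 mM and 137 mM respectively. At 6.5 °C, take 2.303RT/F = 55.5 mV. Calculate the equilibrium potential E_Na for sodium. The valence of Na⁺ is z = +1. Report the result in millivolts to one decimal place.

E = (55.5/z) · log₁₀([Na⁺]_out/[Na⁺]_in) with z = +1.
= (55.5/1) · log₁₀(137/16.8) = 55.50 · log₁₀(8.155)
= 55.50 · (0.9114) = 50.58 mV

50.6 mV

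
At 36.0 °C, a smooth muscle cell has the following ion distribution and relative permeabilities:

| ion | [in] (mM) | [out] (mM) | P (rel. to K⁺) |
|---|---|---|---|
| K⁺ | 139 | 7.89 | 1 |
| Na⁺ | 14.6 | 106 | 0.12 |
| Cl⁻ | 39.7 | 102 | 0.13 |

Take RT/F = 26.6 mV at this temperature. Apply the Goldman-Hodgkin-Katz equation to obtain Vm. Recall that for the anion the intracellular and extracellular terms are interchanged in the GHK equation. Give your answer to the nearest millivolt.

-48 mV

Vm = 26.6 · ln[(Σ P·[cation]ₒ + Σ P·[anion]ᵢ) / (Σ P·[cation]ᵢ + Σ P·[anion]ₒ)]
Numerator = 1×7.89 + 0.12×106 + 0.13×39.7 = 25.77
Denominator = 1×139 + 0.12×14.6 + 0.13×102 = 154
Vm = 26.6 · ln(0.16733) = 26.6 × (-1.7878) = -47.55 mV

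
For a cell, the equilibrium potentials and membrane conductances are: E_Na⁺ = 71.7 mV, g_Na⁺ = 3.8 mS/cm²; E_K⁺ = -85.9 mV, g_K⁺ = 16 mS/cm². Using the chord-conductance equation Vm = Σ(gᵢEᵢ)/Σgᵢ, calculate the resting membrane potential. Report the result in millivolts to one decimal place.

-55.7 mV

Σ gᵢEᵢ = 3.8·(71.7) + 16·(-85.9) = -1101.94
Σ gᵢ = 3.8 + 16 = 19.8
Vm = -1101.94 / 19.8 = -55.65 mV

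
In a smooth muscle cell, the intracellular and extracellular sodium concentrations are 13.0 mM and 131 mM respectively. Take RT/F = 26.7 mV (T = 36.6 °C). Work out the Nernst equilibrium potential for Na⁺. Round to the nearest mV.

62 mV

E = (26.7/z) · ln([Na⁺]_out/[Na⁺]_in) with z = +1.
= (26.7/1) · ln(131/13.0) = 26.70 · ln(10.08)
= 26.70 · (2.3102) = 61.68 mV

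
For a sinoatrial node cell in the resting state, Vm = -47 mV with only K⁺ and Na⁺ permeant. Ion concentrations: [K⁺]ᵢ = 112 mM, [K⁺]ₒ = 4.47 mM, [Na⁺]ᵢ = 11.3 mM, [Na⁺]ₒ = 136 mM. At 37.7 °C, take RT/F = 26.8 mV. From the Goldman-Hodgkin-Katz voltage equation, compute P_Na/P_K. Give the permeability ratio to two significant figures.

0.11

Let α = P_Na/P_K. GHK: Vm = 26.8·ln[(Kₒ + α·Naₒ)/(Kᵢ + α·Naᵢ)].
e^(Vm/26.8) = e^(-47.0/26.8) = 0.17313
So 0.17313·(Kᵢ + α·Naᵢ) = Kₒ + α·Naₒ → α = (0.17313·112.0 − 4.47) / (136.0 − 0.17313·11.3)
α = (19.39 − 4.47) / (136.0 − 1.956) = 14.92/134 = 0.1113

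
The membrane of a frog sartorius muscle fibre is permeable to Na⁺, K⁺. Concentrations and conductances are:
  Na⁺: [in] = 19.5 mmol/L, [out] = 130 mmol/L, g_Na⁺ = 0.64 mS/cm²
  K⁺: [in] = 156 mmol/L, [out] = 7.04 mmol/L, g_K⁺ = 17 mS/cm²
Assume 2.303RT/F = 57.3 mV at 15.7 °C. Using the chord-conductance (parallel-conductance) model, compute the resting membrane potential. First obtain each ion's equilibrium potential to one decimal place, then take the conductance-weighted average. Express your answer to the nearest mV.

E_Na⁺ = (57.3/1)·log₁₀(130/19.5) = 47.2 mV
E_K⁺ = (57.3/1)·log₁₀(7.04/156) = -77.1 mV
Vm = (Σ gᵢEᵢ)/(Σ gᵢ) = (0.64·47.2 + 17·-77.1) / (0.64 + 17)
= -1280.49 / 17.64 = -72.59 mV

-73 mV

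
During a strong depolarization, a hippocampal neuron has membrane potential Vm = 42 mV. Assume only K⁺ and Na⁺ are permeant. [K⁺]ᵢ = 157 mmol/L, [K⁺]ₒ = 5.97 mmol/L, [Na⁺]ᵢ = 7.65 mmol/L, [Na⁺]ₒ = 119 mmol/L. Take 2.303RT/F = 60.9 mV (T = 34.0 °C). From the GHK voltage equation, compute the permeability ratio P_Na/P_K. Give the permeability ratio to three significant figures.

9.35

Let α = P_Na/P_K. GHK: Vm = 60.9·log₁₀[(Kₒ + α·Naₒ)/(Kᵢ + α·Naᵢ)].
10^(Vm/60.9) = 10^(42.0/60.9) = 4.8939
So 4.8939·(Kᵢ + α·Naᵢ) = Kₒ + α·Naₒ → α = (4.8939·157.0 − 5.97) / (119.0 − 4.8939·7.65)
α = (768.3 − 5.97) / (119.0 − 37.44) = 762.4/81.56 = 9.347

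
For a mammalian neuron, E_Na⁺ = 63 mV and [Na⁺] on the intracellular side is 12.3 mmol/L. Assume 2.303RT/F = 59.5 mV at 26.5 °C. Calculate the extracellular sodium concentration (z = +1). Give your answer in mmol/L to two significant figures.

140 mmol/L

Nernst: E = (59.5/1) · log₁₀([out]/[in]), so log₁₀([out]/[in]) = 63.0 × 1 / 59.5 = 1.0588.
[out]/[in] = 10^(1.0588) = 11.45.
[out] = 11.45 × 12.3 = 140.8 mmol/L.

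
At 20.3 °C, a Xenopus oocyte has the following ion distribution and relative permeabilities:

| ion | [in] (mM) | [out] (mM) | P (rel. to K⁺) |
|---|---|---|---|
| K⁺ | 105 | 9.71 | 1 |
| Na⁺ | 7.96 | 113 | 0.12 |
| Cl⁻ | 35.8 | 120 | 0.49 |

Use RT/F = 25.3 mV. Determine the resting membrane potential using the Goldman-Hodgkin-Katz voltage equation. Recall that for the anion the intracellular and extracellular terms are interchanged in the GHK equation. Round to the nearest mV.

-35 mV

Vm = 25.3 · ln[(Σ P·[cation]ₒ + Σ P·[anion]ᵢ) / (Σ P·[cation]ᵢ + Σ P·[anion]ₒ)]
Numerator = 1×9.71 + 0.12×113 + 0.49×35.8 = 40.81
Denominator = 1×105 + 0.12×7.96 + 0.49×120 = 164.8
Vm = 25.3 · ln(0.24771) = 25.3 × (-1.3955) = -35.31 mV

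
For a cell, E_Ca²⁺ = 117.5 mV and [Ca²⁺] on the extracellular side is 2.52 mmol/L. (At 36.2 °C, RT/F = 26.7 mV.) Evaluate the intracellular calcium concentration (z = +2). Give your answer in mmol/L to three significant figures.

Nernst: E = (26.7/2) · ln([out]/[in]), so ln([out]/[in]) = 117.5 × 2 / 26.7 = 8.8015.
[out]/[in] = e^(8.8015) = 6644.
[in] = 2.52 / 6644 = 0.0003793 mmol/L.

0.000379 mmol/L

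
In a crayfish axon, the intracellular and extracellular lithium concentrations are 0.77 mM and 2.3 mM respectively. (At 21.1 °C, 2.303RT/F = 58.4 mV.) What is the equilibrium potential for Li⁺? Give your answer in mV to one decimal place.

27.8 mV

E = (58.4/z) · log₁₀([Li⁺]_out/[Li⁺]_in) with z = +1.
= (58.4/1) · log₁₀(2.3/0.77) = 58.40 · log₁₀(2.987)
= 58.40 · (0.4752) = 27.75 mV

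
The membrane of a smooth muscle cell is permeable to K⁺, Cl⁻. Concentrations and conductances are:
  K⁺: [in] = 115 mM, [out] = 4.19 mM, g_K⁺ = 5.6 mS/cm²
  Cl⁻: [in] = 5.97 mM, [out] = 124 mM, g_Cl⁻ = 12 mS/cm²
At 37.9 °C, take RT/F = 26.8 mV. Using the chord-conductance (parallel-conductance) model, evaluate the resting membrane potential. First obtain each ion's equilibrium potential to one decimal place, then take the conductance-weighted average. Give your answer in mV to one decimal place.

-83.7 mV

E_K⁺ = (26.8/1)·ln(4.19/115) = -88.8 mV
E_Cl⁻ = (26.8/-1)·ln(124/5.97) = -81.3 mV
Vm = (Σ gᵢEᵢ)/(Σ gᵢ) = (5.6·-88.8 + 12·-81.3) / (5.6 + 12)
= -1472.88 / 17.6 = -83.69 mV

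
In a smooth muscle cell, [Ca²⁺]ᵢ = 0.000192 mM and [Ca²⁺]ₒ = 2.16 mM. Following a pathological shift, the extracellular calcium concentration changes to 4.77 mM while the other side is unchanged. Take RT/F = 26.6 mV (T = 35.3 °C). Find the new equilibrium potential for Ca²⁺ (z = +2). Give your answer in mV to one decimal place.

134.6 mV

After the shift: [Ca²⁺]_out = 4.77, [Ca²⁺]_in = 0.000192 mM.
E_new = (26.6/2)·ln(4.77/0.000192) = 13.30 · (10.1204) = 134.60 mV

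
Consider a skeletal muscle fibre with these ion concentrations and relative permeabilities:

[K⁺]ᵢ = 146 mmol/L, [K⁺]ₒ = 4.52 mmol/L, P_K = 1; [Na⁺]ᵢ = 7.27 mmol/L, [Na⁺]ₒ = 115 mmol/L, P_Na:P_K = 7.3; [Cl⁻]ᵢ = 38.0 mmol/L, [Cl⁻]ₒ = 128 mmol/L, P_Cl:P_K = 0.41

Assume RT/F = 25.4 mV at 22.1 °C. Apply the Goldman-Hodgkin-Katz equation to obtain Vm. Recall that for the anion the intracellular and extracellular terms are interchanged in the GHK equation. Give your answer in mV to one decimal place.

Vm = 25.4 · ln[(Σ P·[cation]ₒ + Σ P·[anion]ᵢ) / (Σ P·[cation]ᵢ + Σ P·[anion]ₒ)]
Numerator = 1×4.52 + 7.3×115 + 0.41×38.0 = 859.6
Denominator = 1×146 + 7.3×7.27 + 0.41×128 = 251.6
Vm = 25.4 · ln(3.4172) = 25.4 × (1.2288) = 31.21 mV

31.2 mV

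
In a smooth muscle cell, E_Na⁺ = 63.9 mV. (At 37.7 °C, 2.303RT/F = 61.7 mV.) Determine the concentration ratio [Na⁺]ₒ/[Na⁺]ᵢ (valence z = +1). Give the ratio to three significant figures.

10.9

log₁₀([out]/[in]) = E·z/(61.7) = 63.9 × 1 / 61.7 = 1.0357
[out]/[in] = 10^(1.0357) = 10.86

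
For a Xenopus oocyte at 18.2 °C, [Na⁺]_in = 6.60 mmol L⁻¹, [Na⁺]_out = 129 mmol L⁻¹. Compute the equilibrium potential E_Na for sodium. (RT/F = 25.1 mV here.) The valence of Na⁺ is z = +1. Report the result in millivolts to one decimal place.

74.6 mV

E = (25.1/z) · ln([Na⁺]_out/[Na⁺]_in) with z = +1.
= (25.1/1) · ln(129/6.60) = 25.10 · ln(19.55)
= 25.10 · (2.9727) = 74.62 mV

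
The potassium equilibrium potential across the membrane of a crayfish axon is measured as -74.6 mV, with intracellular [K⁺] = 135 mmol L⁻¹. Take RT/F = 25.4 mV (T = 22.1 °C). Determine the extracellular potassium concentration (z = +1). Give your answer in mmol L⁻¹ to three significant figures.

Nernst: E = (25.4/1) · ln([out]/[in]), so ln([out]/[in]) = -74.6 × 1 / 25.4 = -2.9370.
[out]/[in] = e^(-2.9370) = 0.05302.
[out] = 0.05302 × 135 = 7.158 mmol L⁻¹.

7.16 mmol L⁻¹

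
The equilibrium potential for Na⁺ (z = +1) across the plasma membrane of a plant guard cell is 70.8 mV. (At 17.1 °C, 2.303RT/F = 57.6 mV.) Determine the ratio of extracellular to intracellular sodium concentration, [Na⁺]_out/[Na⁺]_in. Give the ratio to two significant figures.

17

log₁₀([out]/[in]) = E·z/(57.6) = 70.8 × 1 / 57.6 = 1.2292
[out]/[in] = 10^(1.2292) = 16.95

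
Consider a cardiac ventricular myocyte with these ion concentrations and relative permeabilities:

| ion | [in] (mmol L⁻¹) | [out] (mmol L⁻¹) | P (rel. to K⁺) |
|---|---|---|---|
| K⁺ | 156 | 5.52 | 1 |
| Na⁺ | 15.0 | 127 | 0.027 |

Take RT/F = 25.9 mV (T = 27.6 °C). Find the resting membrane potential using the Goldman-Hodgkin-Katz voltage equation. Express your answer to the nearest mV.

-74 mV

Vm = 25.9 · ln[(Σ P·[cation]ₒ + Σ P·[anion]ᵢ) / (Σ P·[cation]ᵢ + Σ P·[anion]ₒ)]
Numerator = 1×5.52 + 0.027×127 = 8.949
Denominator = 1×156 + 0.027×15.0 = 156.4
Vm = 25.9 · ln(0.057217) = 25.9 × (-2.8609) = -74.10 mV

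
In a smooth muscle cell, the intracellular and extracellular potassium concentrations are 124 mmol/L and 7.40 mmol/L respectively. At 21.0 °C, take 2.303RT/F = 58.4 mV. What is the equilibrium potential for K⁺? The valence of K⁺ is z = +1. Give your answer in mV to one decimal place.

-71.5 mV

E = (58.4/z) · log₁₀([K⁺]_out/[K⁺]_in) with z = +1.
= (58.4/1) · log₁₀(7.40/124) = 58.40 · log₁₀(0.05968)
= 58.40 · (-1.2242) = -71.49 mV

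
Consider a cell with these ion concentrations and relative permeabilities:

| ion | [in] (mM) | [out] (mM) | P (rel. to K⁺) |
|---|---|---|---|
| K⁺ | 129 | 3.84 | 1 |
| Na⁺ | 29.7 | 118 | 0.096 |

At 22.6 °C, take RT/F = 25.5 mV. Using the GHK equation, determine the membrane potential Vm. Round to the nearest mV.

-55 mV

Vm = 25.5 · ln[(Σ P·[cation]ₒ + Σ P·[anion]ᵢ) / (Σ P·[cation]ᵢ + Σ P·[anion]ₒ)]
Numerator = 1×3.84 + 0.096×118 = 15.17
Denominator = 1×129 + 0.096×29.7 = 131.9
Vm = 25.5 · ln(0.11504) = 25.5 × (-2.1625) = -55.14 mV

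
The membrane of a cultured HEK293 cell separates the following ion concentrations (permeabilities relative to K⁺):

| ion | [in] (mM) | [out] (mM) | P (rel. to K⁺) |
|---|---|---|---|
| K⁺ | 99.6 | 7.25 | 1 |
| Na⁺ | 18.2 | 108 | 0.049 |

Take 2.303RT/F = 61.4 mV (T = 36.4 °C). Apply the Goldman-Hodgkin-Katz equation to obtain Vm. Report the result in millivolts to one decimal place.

-55.5 mV

Vm = 61.4 · log₁₀[(Σ P·[cation]ₒ + Σ P·[anion]ᵢ) / (Σ P·[cation]ᵢ + Σ P·[anion]ₒ)]
Numerator = 1×7.25 + 0.049×108 = 12.54
Denominator = 1×99.6 + 0.049×18.2 = 100.5
Vm = 61.4 · log₁₀(0.12481) = 61.4 × (-0.9038) = -55.49 mV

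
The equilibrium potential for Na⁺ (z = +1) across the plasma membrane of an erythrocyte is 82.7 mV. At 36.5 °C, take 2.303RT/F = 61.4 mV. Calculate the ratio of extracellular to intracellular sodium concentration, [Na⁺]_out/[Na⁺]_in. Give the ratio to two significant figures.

22

log₁₀([out]/[in]) = E·z/(61.4) = 82.7 × 1 / 61.4 = 1.3469
[out]/[in] = 10^(1.3469) = 22.23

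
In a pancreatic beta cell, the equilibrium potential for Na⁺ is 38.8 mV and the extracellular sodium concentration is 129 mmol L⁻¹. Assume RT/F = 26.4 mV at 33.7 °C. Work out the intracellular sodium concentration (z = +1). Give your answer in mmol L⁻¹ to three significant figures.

29.7 mmol L⁻¹

Nernst: E = (26.4/1) · ln([out]/[in]), so ln([out]/[in]) = 38.8 × 1 / 26.4 = 1.4697.
[out]/[in] = e^(1.4697) = 4.348.
[in] = 129 / 4.348 = 29.67 mmol L⁻¹.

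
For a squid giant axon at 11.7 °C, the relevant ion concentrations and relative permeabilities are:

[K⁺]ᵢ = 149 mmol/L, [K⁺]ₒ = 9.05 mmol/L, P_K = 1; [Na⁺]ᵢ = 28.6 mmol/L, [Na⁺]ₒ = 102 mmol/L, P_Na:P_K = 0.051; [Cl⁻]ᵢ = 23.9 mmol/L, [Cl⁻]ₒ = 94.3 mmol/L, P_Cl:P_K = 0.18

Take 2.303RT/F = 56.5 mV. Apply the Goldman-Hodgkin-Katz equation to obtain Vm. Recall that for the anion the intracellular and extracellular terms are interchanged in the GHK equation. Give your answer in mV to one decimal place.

Vm = 56.5 · log₁₀[(Σ P·[cation]ₒ + Σ P·[anion]ᵢ) / (Σ P·[cation]ᵢ + Σ P·[anion]ₒ)]
Numerator = 1×9.05 + 0.051×102 + 0.18×23.9 = 18.55
Denominator = 1×149 + 0.051×28.6 + 0.18×94.3 = 167.4
Vm = 56.5 · log₁₀(0.11081) = 56.5 × (-0.9554) = -53.98 mV

-54.0 mV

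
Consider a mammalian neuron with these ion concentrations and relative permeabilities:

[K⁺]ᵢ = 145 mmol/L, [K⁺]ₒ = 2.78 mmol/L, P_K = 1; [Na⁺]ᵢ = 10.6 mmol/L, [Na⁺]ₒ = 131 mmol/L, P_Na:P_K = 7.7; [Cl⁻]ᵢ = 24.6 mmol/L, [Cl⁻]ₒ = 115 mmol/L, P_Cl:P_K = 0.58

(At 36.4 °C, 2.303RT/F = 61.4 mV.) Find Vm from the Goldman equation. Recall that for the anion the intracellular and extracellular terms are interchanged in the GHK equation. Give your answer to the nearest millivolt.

Vm = 61.4 · log₁₀[(Σ P·[cation]ₒ + Σ P·[anion]ᵢ) / (Σ P·[cation]ᵢ + Σ P·[anion]ₒ)]
Numerator = 1×2.78 + 7.7×131 + 0.58×24.6 = 1026
Denominator = 1×145 + 7.7×10.6 + 0.58×115 = 293.3
Vm = 61.4 · log₁₀(3.497) = 61.4 × (0.5437) = 33.38 mV

33 mV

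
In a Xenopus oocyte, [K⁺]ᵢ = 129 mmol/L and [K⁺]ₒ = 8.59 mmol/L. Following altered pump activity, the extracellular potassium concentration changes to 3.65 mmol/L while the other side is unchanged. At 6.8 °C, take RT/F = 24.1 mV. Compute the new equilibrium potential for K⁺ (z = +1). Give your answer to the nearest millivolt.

After the shift: [K⁺]_out = 3.65, [K⁺]_in = 129 mmol/L.
E_new = (24.1/1)·ln(3.65/129) = 24.10 · (-3.5651) = -85.92 mV

-86 mV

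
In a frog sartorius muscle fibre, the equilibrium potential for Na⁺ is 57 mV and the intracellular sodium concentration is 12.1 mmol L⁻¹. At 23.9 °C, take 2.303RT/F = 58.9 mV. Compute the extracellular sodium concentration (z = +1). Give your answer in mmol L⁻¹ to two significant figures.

Nernst: E = (58.9/1) · log₁₀([out]/[in]), so log₁₀([out]/[in]) = 57.0 × 1 / 58.9 = 0.9677.
[out]/[in] = 10^(0.9677) = 9.284.
[out] = 9.284 × 12.1 = 112.3 mmol L⁻¹.

110 mmol L⁻¹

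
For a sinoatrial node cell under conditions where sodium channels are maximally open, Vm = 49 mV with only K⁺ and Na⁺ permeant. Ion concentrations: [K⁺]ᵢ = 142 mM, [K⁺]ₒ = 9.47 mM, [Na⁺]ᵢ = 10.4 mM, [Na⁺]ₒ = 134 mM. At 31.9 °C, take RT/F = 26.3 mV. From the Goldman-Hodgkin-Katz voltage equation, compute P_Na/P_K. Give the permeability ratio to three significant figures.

Let α = P_Na/P_K. GHK: Vm = 26.3·ln[(Kₒ + α·Naₒ)/(Kᵢ + α·Naᵢ)].
e^(Vm/26.3) = e^(49.0/26.3) = 6.4438
So 6.4438·(Kᵢ + α·Naᵢ) = Kₒ + α·Naₒ → α = (6.4438·142.0 − 9.47) / (134.0 − 6.4438·10.4)
α = (915 − 9.47) / (134.0 − 67.02) = 905.5/66.98 = 13.52

13.5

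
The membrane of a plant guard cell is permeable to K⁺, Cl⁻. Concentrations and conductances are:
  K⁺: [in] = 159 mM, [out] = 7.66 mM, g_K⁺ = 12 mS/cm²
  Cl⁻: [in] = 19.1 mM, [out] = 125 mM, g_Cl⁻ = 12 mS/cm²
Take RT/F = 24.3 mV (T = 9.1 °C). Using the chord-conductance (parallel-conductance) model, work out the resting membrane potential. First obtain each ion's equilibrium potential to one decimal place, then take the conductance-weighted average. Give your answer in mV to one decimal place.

-59.7 mV

E_K⁺ = (24.3/1)·ln(7.66/159) = -73.7 mV
E_Cl⁻ = (24.3/-1)·ln(125/19.1) = -45.7 mV
Vm = (Σ gᵢEᵢ)/(Σ gᵢ) = (12·-73.7 + 12·-45.7) / (12 + 12)
= -1432.80 / 24 = -59.70 mV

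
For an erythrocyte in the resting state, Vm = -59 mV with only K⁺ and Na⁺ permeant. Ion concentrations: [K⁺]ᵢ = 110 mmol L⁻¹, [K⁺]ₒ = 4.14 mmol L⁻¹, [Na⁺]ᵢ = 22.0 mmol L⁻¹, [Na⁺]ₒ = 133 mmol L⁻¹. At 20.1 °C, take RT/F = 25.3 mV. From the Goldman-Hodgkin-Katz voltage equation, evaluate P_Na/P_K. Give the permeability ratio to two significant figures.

0.050

Let α = P_Na/P_K. GHK: Vm = 25.3·ln[(Kₒ + α·Naₒ)/(Kᵢ + α·Naᵢ)].
e^(Vm/25.3) = e^(-59.0/25.3) = 0.0971
So 0.0971·(Kᵢ + α·Naᵢ) = Kₒ + α·Naₒ → α = (0.0971·110.0 − 4.14) / (133.0 − 0.0971·22.0)
α = (10.68 − 4.14) / (133.0 − 2.136) = 6.541/130.9 = 0.04998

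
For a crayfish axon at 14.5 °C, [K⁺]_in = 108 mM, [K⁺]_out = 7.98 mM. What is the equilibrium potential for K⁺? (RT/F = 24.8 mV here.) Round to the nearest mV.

E = (24.8/z) · ln([K⁺]_out/[K⁺]_in) with z = +1.
= (24.8/1) · ln(7.98/108) = 24.80 · ln(0.07389)
= 24.80 · (-2.6052) = -64.61 mV

-65 mV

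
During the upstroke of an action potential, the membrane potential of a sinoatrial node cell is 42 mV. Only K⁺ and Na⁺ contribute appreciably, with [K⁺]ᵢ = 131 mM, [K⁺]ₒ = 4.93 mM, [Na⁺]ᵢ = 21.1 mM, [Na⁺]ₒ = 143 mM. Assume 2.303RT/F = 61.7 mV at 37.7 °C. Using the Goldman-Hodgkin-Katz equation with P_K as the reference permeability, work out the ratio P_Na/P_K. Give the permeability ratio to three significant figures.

14.9

Let α = P_Na/P_K. GHK: Vm = 61.7·log₁₀[(Kₒ + α·Naₒ)/(Kᵢ + α·Naᵢ)].
10^(Vm/61.7) = 10^(42.0/61.7) = 4.7942
So 4.7942·(Kᵢ + α·Naᵢ) = Kₒ + α·Naₒ → α = (4.7942·131.0 − 4.93) / (143.0 − 4.7942·21.1)
α = (628 − 4.93) / (143.0 − 101.2) = 623.1/41.84 = 14.89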